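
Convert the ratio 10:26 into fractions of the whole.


Total parts = 10 + 26 = 36
First part: 10/36 = 5/18
Second part: 26/36 = 13/18
= 5/18 and 13/18

5/18 and 13/18


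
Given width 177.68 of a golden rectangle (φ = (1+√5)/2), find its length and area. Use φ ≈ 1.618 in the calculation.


φ = (1 + √5) / 2 ≈ 1.618
Length = width × φ = 177.68 × 1.618 = 287.48624
≈ 287.49
Area = width × length = 177.68 × 287.48624 = 51080.5551232 ≈ 51080.56
= Length: 287.49, Area: 51080.56

Length: 287.49, Area: 51080.56


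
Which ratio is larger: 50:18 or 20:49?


50/18 = 2.7778
20/49 = 0.4082
2.7778 > 0.4082, so 50:18 is greater
= 50:18

50:18


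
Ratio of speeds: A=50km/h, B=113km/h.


Ratio = 50:113
GCD = 1
Simplified = 50:113
Time ratio (same distance) = 113:50
Speed ratio = 50:113

50:113


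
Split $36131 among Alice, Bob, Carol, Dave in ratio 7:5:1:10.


Total parts = 7 + 5 + 1 + 10 = 23
Alice: 36131 × 7/23 = 10996.39
Bob: 36131 × 5/23 = 7854.57
Carol: 36131 × 1/23 = 1570.91
Dave: 36131 × 10/23 = 15709.13
= Alice: $10996.39, Bob: $7854.57, Carol: $1570.91, Dave: $15709.13

Alice: $10996.39, Bob: $7854.57, Carol: $1570.91, Dave: $15709.13


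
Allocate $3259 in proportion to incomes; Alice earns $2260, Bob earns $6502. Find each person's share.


Total income = 2260 + 6502 = $8762
Alice: $3259 × 2260/8762 = $840.60
Bob: $3259 × 6502/8762 = $2418.40
= Alice: $840.60, Bob: $2418.40

Alice: $840.60, Bob: $2418.40


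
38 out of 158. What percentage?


Percentage = (part / whole) × 100
= (38 / 158) × 100
≈ 24.05%

24.05%


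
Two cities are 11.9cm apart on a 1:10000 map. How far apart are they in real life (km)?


Real distance = map distance × scale
= 11.9cm × 10000
= 119000 cm = 1190.0 m
= 1.190 km

1.190 km


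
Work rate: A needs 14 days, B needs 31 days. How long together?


Rate of A = 1/14 per day
Rate of B = 1/31 per day
Combined rate = 1/14 + 1/31 = 45/434 ≈ 0.1037 per day
Days = 1 / combined rate = 434/45
≈ 9.64 days

9.64 days


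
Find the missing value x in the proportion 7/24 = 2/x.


Cross multiply: 7 × x = 24 × 2
7x = 48
x = 48 / 7
= 6.86

6.86


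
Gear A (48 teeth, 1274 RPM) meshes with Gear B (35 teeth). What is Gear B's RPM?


Gear ratio = 48:35 = 48:35
RPM_B = RPM_A × (teeth_A / teeth_B)
= 1274 × (48/35)
= 1747.2 RPM

1747.2 RPM


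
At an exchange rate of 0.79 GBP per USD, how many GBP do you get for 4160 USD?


Amount × rate = 4160 × 0.79
= 3286.40 GBP

3286.40 GBP


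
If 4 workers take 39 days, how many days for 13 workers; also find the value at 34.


Inverse proportion: x × y = constant
k = 4 × 39 = 156
At x=13: k/13 = 12.00
At x=34: k/34 = 4.59
= 12.00 and 4.59

12.00 and 4.59


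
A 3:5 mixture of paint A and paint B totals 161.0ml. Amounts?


Total parts = 3 + 5 = 8
paint A: 161.0 × 3/8 = 60.4ml
paint B: 161.0 × 5/8 = 100.6ml
= 60.4ml and 100.6ml

60.4ml and 100.6ml


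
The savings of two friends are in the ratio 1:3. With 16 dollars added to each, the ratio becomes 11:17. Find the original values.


Let A = 1k, B = 3k.
(1k + 16) / (3k + 16) = 11/17
Cross-multiply: 17(1k + 16) = 11(3k + 16)
17k + 272 = 33k + 176
17k - 33k = 176 - 272
-16k = -96
k = -96/-16 = 6
A = 1×6 = 6, B = 3×6 = 18
= A = 6, B = 18

A = 6, B = 18


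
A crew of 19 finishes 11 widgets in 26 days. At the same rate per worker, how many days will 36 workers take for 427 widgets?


Days ∝ work / workers, so d₂ = d₁ × (m₁/m₂) × (w₂/w₁)
Workers factor (inverse): 19/36 ≈ 0.5278
Work factor (direct): 427/11 ≈ 38.8182
d₂ = 26 × 19/36 × 427/11 = (26 × 19 × 427) / (36 × 11) = 210938/396
≈ 532.67 days

532.67 days


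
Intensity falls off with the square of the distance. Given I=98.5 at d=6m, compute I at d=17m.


I₁d₁² = I₂d₂²
I₂ = I₁ × (d₁/d₂)²
= 98.5 × (6/17)²
= 98.5 × 36/289
= 3546/289
≈ 12.2699

12.2699


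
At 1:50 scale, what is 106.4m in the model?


Model size = real / scale
= 106.4 / 50
= 2.1280 m

2.1280 m


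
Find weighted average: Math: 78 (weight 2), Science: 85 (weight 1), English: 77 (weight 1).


Numerator = 78×2 + 85×1 + 77×1
= 156 + 85 + 77
= 318
Total weight = 4
Weighted avg = 318/4
= 79.50

79.50


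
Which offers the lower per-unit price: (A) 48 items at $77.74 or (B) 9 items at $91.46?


Deal A: $77.74/48 = $1.6196/unit
Deal B: $91.46/9 = $10.1622/unit
A is cheaper per unit
= Deal A

Deal A


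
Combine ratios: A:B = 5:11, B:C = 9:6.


Match B: multiply A:B by 9 → 45:99
Multiply B:C by 11 → 99:66
Combined: 45:99:66
GCD = 3
= 15:33:22

15:33:22


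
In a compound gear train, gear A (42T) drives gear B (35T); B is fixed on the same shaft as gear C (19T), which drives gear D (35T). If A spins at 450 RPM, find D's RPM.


Stage 1: RPM_B = RPM_A × t_A/t_B = 450 × 42/35 = 18900/35 = 540.00
B and C share a shaft → RPM_C = RPM_B
Stage 2: RPM_D = RPM_C × t_C/t_D = RPM_A × (t_A×t_C)/(t_B×t_D)
Overall ratio = (42×19)/(35×35) = 798/1225
RPM_D = 450 × 798/1225 = 359100/1225
≈ 293.14 RPM

293.14 RPM


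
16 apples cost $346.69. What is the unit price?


Unit rate = total / quantity
= 346.69 / 16
= $21.67 per unit

$21.67 per unit


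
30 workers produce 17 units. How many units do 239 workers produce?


Direct proportion: y/x = constant
k = 17/30 ≈ 0.5667
y₂ = k × 239 = 17 × 239 / 30 = 4063/30
≈ 135.43

135.43


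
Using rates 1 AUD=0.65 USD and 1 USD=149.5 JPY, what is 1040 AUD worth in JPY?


Step 1: 1040 AUD × 0.65 = 676.00 USD
Step 2: 676.00 USD × 149.5 = 101062.00 JPY
Implied rate AUD→JPY = 0.65 × 149.5 = 97.1750
= 101062.00 JPY

101062.00 JPY


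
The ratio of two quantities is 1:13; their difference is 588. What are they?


Let A = 1k, B = 13k.
13k - 1k = 588
12k = 588 → k = 588/12 = 49
A = 1×49 = 49, B = 13×49 = 637
= A = 49, B = 637

A = 49, B = 637


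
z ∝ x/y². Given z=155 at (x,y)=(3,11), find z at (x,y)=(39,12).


z = k·x/y²
Solve for k using the known point: k = z·y²/x = 155×121/3 = 18755/3 ≈ 6251.6667
Now evaluate at x=39, y=12:
z = k × 39 / 144 = (18755 × 39) / (3 × 144) = 731445/432
≈ 1693.1597

1693.1597


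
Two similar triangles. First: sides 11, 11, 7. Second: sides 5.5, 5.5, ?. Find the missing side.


Scale factor = 5.5/11 = 0.5
Missing side = 7 × 0.5
= 3.5

3.5


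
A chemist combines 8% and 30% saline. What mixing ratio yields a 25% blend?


Let x parts of 8% mix with y parts of 30%.
8x + 30y = 25(x + y)
8x + 30y = 25x + 25y
x(8 - 25) = y(25 - 30)
x/y = (30 - 25)/(25 - 8) = 5/17
Simplify: 5:17
= 5:17

5:17


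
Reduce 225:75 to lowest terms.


GCD(225, 75) = 75
225/75 : 75/75
= 3:1

3:1


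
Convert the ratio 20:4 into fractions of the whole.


Total parts = 20 + 4 = 24
First part: 20/24 = 5/6
Second part: 4/24 = 1/6
= 5/6 and 1/6

5/6 and 1/6


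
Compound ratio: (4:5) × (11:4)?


Compound ratio = (4×11) : (5×4)
= 44:20
GCD = 4
= 11:5

11:5


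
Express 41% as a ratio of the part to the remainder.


41% means 41 parts out of 100; remainder = 59
Part : remainder = 41:59
GCD = 1
= 41:59

41:59


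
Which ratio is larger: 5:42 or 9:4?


5/42 = 0.1190
9/4 = 2.2500
0.1190 < 2.2500, so 5:42 is less
= 9:4

9:4


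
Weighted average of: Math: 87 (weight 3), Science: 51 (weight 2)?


Numerator = 87×3 + 51×2
= 261 + 102
= 363
Total weight = 5
Weighted avg = 363/5
= 72.60

72.60


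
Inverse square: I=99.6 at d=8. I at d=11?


I₁d₁² = I₂d₂²
I₂ = I₁ × (d₁/d₂)²
= 99.6 × (8/11)²
= 99.6 × 64/121
= 6374.4/121
≈ 52.6810

52.6810


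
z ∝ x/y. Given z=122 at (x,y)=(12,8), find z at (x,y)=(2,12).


z = k·x/y
Solve for k using the known point: k = z·y/x = 122×8/12 = 976/12 ≈ 81.3333
Now evaluate at x=2, y=12:
z = k × 2 / 12 = (976 × 2) / (12 × 12) = 1952/144
≈ 13.5556

13.5556


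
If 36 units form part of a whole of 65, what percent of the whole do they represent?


Percentage = (part / whole) × 100
= (36 / 65) × 100
≈ 55.38%

55.38%


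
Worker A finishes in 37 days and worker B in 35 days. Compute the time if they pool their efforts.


Rate of A = 1/37 per day
Rate of B = 1/35 per day
Combined rate = 1/37 + 1/35 = 72/1295 ≈ 0.0556 per day
Days = 1 / combined rate = 1295/72
≈ 17.99 days

17.99 days


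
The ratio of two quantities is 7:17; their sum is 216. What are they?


Let A = 7k, B = 17k.
7k + 17k = 216
24k = 216 → k = 216/24 = 9
A = 7×9 = 63, B = 17×9 = 153
= A = 63, B = 153

A = 63, B = 153


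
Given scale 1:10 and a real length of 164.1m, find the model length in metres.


Model size = real / scale
= 164.1 / 10
= 16.4100 m

16.4100 m


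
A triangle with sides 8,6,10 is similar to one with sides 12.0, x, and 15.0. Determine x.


Scale factor = 12.0/8 = 1.5
Missing side = 6 × 1.5
= 9.0

9.0


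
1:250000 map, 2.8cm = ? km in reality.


Real distance = map distance × scale
= 2.8cm × 250000
= 700000 cm = 7000.0 m
= 7.000 km

7.000 km


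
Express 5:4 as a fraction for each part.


Total parts = 5 + 4 = 9
First part: 5/9 = 5/9
Second part: 4/9 = 4/9
= 5/9 and 4/9

5/9 and 4/9


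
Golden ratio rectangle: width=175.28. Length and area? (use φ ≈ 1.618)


φ = (1 + √5) / 2 ≈ 1.618
Length = width × φ = 175.28 × 1.618 = 283.60304
≈ 283.60
Area = width × length = 175.28 × 283.60304 = 49709.9408512 ≈ 49709.94
= Length: 283.60, Area: 49709.94

Length: 283.60, Area: 49709.94


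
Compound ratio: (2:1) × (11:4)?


Compound ratio = (2×11) : (1×4)
= 22:4
GCD = 2
= 11:2

11:2


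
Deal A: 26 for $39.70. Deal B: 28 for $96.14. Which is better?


Deal A: $39.70/26 = $1.5269/unit
Deal B: $96.14/28 = $3.4336/unit
A is cheaper per unit
= Deal A

Deal A


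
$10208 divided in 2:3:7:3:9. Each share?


Total parts = 2 + 3 + 7 + 3 + 9 = 24
Part 1: 10208 × 2/24 = 850.67
Part 2: 10208 × 3/24 = 1276.00
Part 3: 10208 × 7/24 = 2977.33
Part 4: 10208 × 3/24 = 1276.00
Part 5: 10208 × 9/24 = 3828.00
= Part 1: $850.67, Part 2: $1276.00, Part 3: $2977.33, Part 4: $1276.00, Part 5: $3828.00

Part 1: $850.67, Part 2: $1276.00, Part 3: $2977.33, Part 4: $1276.00, Part 5: $3828.00


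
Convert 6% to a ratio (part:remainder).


6% means 6 parts out of 100; remainder = 94
Part : remainder = 6:94
GCD = 2
= 3:47

3:47


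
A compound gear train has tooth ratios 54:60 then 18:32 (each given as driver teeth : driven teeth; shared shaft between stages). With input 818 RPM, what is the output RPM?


Stage 1: RPM_B = RPM_A × t_A/t_B = 818 × 54/60 = 44172/60 = 736.20
B and C share a shaft → RPM_C = RPM_B
Stage 2: RPM_D = RPM_C × t_C/t_D = RPM_A × (t_A×t_C)/(t_B×t_D)
Overall ratio = (54×18)/(60×32) = 972/1920
RPM_D = 818 × 972/1920 = 795096/1920
≈ 414.11 RPM

414.11 RPM


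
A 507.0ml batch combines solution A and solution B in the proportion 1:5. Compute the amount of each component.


Total parts = 1 + 5 = 6
solution A: 507.0 × 1/6 = 84.5ml
solution B: 507.0 × 5/6 = 422.5ml
= 84.5ml and 422.5ml

84.5ml and 422.5ml


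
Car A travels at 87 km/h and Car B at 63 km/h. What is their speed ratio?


Ratio = 87:63
GCD = 3
Simplified = 29:21
Time ratio (same distance) = 21:29
Speed ratio = 29:21

29:21


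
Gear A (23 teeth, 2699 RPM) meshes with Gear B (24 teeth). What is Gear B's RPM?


Gear ratio = 23:24 = 23:24
RPM_B = RPM_A × (teeth_A / teeth_B)
= 2699 × (23/24)
= 2586.5 RPM

2586.5 RPM


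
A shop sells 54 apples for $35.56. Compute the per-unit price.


Unit rate = total / quantity
= 35.56 / 54
= $0.66 per unit

$0.66 per unit


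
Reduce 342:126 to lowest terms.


GCD(342, 126) = 18
342/18 : 126/18
= 19:7

19:7


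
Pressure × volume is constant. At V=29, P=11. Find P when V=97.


Inverse proportion: x × y = constant
k = 29 × 11 = 319
y₂ = k / 97 = 319 / 97
= 3.29

3.29


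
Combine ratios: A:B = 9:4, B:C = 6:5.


Match B: multiply A:B by 6 → 54:24
Multiply B:C by 4 → 24:20
Combined: 54:24:20
GCD = 2
= 27:12:10

27:12:10


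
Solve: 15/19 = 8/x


Cross multiply: 15 × x = 19 × 8
15x = 152
x = 152 / 15
= 10.13

10.13


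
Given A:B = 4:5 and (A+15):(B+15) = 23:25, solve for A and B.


Let A = 4k, B = 5k.
(4k + 15) / (5k + 15) = 23/25
Cross-multiply: 25(4k + 15) = 23(5k + 15)
100k + 375 = 115k + 345
100k - 115k = 345 - 375
-15k = -30
k = -30/-15 = 2
A = 4×2 = 8, B = 5×2 = 10
= A = 8, B = 10

A = 8, B = 10


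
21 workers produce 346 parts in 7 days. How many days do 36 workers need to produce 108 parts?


Days ∝ work / workers, so d₂ = d₁ × (m₁/m₂) × (w₂/w₁)
Workers factor (inverse): 21/36 ≈ 0.5833
Work factor (direct): 108/346 ≈ 0.3121
d₂ = 7 × 21/36 × 108/346 = (7 × 21 × 108) / (36 × 346) = 15876/12456
≈ 1.27 days

1.27 days


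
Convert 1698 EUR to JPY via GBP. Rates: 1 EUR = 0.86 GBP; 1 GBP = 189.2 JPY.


Step 1: 1698 EUR × 0.86 = 1460.28 GBP
Step 2: 1460.28 GBP × 189.2 = 276284.98 JPY
Implied rate EUR→JPY = 0.86 × 189.2 = 162.7120
= 276284.98 JPY

276284.98 JPY


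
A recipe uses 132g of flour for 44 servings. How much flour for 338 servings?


Direct proportion: y/x = constant
k = 132/44 = 3.0000
y₂ = k × 338 = 132 × 338 / 44 = 44616/44
= 1014.00

1014.00


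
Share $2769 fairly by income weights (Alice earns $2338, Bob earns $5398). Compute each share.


Total income = 2338 + 5398 = $7736
Alice: $2769 × 2338/7736 = $836.86
Bob: $2769 × 5398/7736 = $1932.14
= Alice: $836.86, Bob: $1932.14

Alice: $836.86, Bob: $1932.14


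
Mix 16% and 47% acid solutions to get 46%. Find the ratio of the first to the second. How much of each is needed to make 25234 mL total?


Let x parts of 16% mix with y parts of 47%.
16x + 47y = 46(x + y)
16x + 47y = 46x + 46y
x(16 - 46) = y(46 - 47)
x/y = (47 - 46)/(46 - 16) = 1/30
Simplify: 1:30
Total parts = 31; one part = 25234/31 = 814.00 mL
16% solution: 1×814.00 = 814.00 mL
47% solution: 30×814.00 = 24420.00 mL
= ratio 1:30; 814.00 mL and 24420.00 mL

ratio 1:30; 814.00 mL and 24420.00 mL


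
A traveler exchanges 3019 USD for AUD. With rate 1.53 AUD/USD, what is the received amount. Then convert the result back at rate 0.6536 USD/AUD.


Amount × rate = 3019 × 1.53 = 4619.07 AUD
Round-trip: 4619.07 × 0.6536 = 3019.02 USD
= 4619.07 AUD, then 3019.02 USD

4619.07 AUD, then 3019.02 USD


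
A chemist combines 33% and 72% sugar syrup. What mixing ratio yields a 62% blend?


Let x parts of 33% mix with y parts of 72%.
33x + 72y = 62(x + y)
33x + 72y = 62x + 62y
x(33 - 62) = y(62 - 72)
x/y = (72 - 62)/(62 - 33) = 10/29
Simplify: 10:29
= 10:29

10:29


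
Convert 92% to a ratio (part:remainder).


92% means 92 parts out of 100; remainder = 8
Part : remainder = 92:8
GCD = 4
= 23:2

23:2


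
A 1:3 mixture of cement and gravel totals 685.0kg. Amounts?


Total parts = 1 + 3 = 4
cement: 685.0 × 1/4 = 171.3kg
gravel: 685.0 × 3/4 = 513.8kg
= 171.3kg and 513.8kg

171.3kg and 513.8kg


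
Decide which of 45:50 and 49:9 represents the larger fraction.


45/50 = 0.9000
49/9 = 5.4444
0.9000 < 5.4444, so 45:50 is less
= 49:9

49:9


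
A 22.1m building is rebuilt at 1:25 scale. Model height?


Model size = real / scale
= 22.1 / 25
= 0.8840 m

0.8840 m


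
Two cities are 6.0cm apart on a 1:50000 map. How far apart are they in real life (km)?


Real distance = map distance × scale
= 6.0cm × 50000
= 300000 cm = 3000.0 m
= 3.000 km

3.000 km


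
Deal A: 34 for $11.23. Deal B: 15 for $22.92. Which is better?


Deal A: $11.23/34 = $0.3303/unit
Deal B: $22.92/15 = $1.5280/unit
A is cheaper per unit
= Deal A

Deal A


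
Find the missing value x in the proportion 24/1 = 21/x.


Cross multiply: 24 × x = 1 × 21
24x = 21
x = 21 / 24
= 0.88

0.88


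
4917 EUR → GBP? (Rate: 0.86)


Amount × rate = 4917 × 0.86
= 4228.62 GBP

4228.62 GBP


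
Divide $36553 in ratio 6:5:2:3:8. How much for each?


Total parts = 6 + 5 + 2 + 3 + 8 = 24
Part 1: 36553 × 6/24 = 9138.25
Part 2: 36553 × 5/24 = 7615.21
Part 3: 36553 × 2/24 = 3046.08
Part 4: 36553 × 3/24 = 4569.13
Part 5: 36553 × 8/24 = 12184.33
= Part 1: $9138.25, Part 2: $7615.21, Part 3: $3046.08, Part 4: $4569.13, Part 5: $12184.33

Part 1: $9138.25, Part 2: $7615.21, Part 3: $3046.08, Part 4: $4569.13, Part 5: $12184.33


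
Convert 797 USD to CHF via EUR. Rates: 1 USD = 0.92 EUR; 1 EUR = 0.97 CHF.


Step 1: 797 USD × 0.92 = 733.24 EUR
Step 2: 733.24 EUR × 0.97 = 711.24 CHF
Implied rate USD→CHF = 0.92 × 0.97 = 0.8924
= 711.24 CHF

711.24 CHF


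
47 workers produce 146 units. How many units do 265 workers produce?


Direct proportion: y/x = constant
k = 146/47 ≈ 3.1064
y₂ = k × 265 = 146 × 265 / 47 = 38690/47
≈ 823.19

823.19


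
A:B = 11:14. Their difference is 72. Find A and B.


Let A = 11k, B = 14k.
14k - 11k = 72
3k = 72 → k = 72/3 = 24
A = 11×24 = 264, B = 14×24 = 336
= A = 264, B = 336

A = 264, B = 336


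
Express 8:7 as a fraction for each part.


Total parts = 8 + 7 = 15
First part: 8/15 = 8/15
Second part: 7/15 = 7/15
= 8/15 and 7/15

8/15 and 7/15


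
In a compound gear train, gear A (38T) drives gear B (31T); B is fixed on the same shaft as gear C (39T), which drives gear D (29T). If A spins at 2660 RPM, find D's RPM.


Stage 1: RPM_B = RPM_A × t_A/t_B = 2660 × 38/31 = 101080/31 ≈ 3260.65
B and C share a shaft → RPM_C = RPM_B
Stage 2: RPM_D = RPM_C × t_C/t_D = RPM_A × (t_A×t_C)/(t_B×t_D)
Overall ratio = (38×39)/(31×29) = 1482/899
RPM_D = 2660 × 1482/899 = 3942120/899
≈ 4385.01 RPM

4385.01 RPM


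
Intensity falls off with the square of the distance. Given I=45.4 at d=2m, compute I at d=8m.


I₁d₁² = I₂d₂²
I₂ = I₁ × (d₁/d₂)²
= 45.4 × (2/8)²
= 45.4 × 4/64
= 181.6/64
= 2.8375

2.8375


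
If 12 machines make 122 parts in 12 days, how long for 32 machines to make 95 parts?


Days ∝ work / workers, so d₂ = d₁ × (m₁/m₂) × (w₂/w₁)
Workers factor (inverse): 12/32 = 0.3750
Work factor (direct): 95/122 ≈ 0.7787
d₂ = 12 × 12/32 × 95/122 = (12 × 12 × 95) / (32 × 122) = 13680/3904
≈ 3.50 days

3.50 days


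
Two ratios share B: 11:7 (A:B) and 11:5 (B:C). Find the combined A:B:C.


Match B: multiply A:B by 11 → 121:77
Multiply B:C by 7 → 77:35
Combined: 121:77:35
GCD = 1
= 121:77:35

121:77:35


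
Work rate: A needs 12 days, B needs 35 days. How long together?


Rate of A = 1/12 per day
Rate of B = 1/35 per day
Combined rate = 1/12 + 1/35 = 47/420 ≈ 0.1119 per day
Days = 1 / combined rate = 420/47
≈ 8.94 days

8.94 days


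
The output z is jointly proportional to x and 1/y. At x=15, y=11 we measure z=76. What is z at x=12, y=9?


z = k·x/y
Solve for k using the known point: k = z·y/x = 76×11/15 = 836/15 ≈ 55.7333
Now evaluate at x=12, y=9:
z = k × 12 / 9 = (836 × 12) / (15 × 9) = 10032/135
≈ 74.3111

74.3111


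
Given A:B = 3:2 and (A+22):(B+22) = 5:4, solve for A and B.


Let A = 3k, B = 2k.
(3k + 22) / (2k + 22) = 5/4
Cross-multiply: 4(3k + 22) = 5(2k + 22)
12k + 88 = 10k + 110
12k - 10k = 110 - 88
2k = 22
k = 22/2 = 11
A = 3×11 = 33, B = 2×11 = 22
= A = 33, B = 22

A = 33, B = 22


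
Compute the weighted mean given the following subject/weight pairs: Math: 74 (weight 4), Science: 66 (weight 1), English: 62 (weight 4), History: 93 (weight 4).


Numerator = 74×4 + 66×1 + 62×4 + 93×4
= 296 + 66 + 248 + 372
= 982
Total weight = 13
Weighted avg = 982/13
= 75.54

75.54


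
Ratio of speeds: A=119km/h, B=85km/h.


Ratio = 119:85
GCD = 17
Simplified = 7:5
Time ratio (same distance) = 5:7
Speed ratio = 7:5

7:5


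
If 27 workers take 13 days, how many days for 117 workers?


Inverse proportion: x × y = constant
k = 27 × 13 = 351
y₂ = k / 117 = 351 / 117
= 3.00

3.00


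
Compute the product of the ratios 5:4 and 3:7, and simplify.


Compound ratio = (5×3) : (4×7)
= 15:28
GCD = 1
= 15:28

15:28


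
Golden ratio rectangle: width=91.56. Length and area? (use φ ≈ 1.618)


φ = (1 + √5) / 2 ≈ 1.618
Length = width × φ = 91.56 × 1.618 = 148.14408
≈ 148.14
Area = width × length = 91.56 × 148.14408 = 13564.0719648 ≈ 13564.07
= Length: 148.14, Area: 13564.07

Length: 148.14, Area: 13564.07


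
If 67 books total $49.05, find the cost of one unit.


Unit rate = total / quantity
= 49.05 / 67
= $0.73 per unit

$0.73 per unit


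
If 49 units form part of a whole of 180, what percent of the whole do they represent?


Percentage = (part / whole) × 100
= (49 / 180) × 100
≈ 27.22%

27.22%


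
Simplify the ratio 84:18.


GCD(84, 18) = 6
84/6 : 18/6
= 14:3

14:3


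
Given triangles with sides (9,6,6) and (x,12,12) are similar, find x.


Scale factor = 12/6 = 2
Missing side = 9 × 2
= 18.0

18.0


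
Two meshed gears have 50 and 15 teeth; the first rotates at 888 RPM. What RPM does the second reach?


Gear ratio = 50:15 = 10:3
RPM_B = RPM_A × (teeth_A / teeth_B)
= 888 × (50/15)
= 2960.0 RPM

2960.0 RPM


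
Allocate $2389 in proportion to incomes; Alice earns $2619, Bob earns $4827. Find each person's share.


Total income = 2619 + 4827 = $7446
Alice: $2389 × 2619/7446 = $840.29
Bob: $2389 × 4827/7446 = $1548.71
= Alice: $840.29, Bob: $1548.71

Alice: $840.29, Bob: $1548.71


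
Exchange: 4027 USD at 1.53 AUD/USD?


Amount × rate = 4027 × 1.53
= 6161.31 AUD

6161.31 AUD


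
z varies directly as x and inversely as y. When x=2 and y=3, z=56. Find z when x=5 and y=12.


z = k·x/y
Solve for k using the known point: k = z·y/x = 56×3/2 = 168/2 = 84.0000
Now evaluate at x=5, y=12:
z = k × 5 / 12 = (168 × 5) / (2 × 12) = 840/24
= 35.0000

35.0000


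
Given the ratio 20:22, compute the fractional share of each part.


Total parts = 20 + 22 = 42
First part: 20/42 = 10/21
Second part: 22/42 = 11/21
= 10/21 and 11/21

10/21 and 11/21


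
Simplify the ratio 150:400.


GCD(150, 400) = 50
150/50 : 400/50
= 3:8

3:8


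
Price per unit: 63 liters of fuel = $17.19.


Unit rate = total / quantity
= 17.19 / 63
= $0.27 per unit

$0.27 per unit


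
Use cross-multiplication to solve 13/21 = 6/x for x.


Cross multiply: 13 × x = 21 × 6
13x = 126
x = 126 / 13
= 9.69

9.69


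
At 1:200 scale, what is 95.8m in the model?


Model size = real / scale
= 95.8 / 200
= 0.4790 m

0.4790 m


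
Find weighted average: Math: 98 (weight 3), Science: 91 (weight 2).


Numerator = 98×3 + 91×2
= 294 + 182
= 476
Total weight = 5
Weighted avg = 476/5
= 95.20

95.20


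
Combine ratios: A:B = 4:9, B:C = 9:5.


Match B: multiply A:B by 9 → 36:81
Multiply B:C by 9 → 81:45
Combined: 36:81:45
GCD = 9
= 4:9:5

4:9:5


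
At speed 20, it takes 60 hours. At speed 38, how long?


Inverse proportion: x × y = constant
k = 20 × 60 = 1200
y₂ = k / 38 = 1200 / 38
= 31.58

31.58


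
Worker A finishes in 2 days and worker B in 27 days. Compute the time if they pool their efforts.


Rate of A = 1/2 per day
Rate of B = 1/27 per day
Combined rate = 1/2 + 1/27 = 29/54 ≈ 0.5370 per day
Days = 1 / combined rate = 54/29
≈ 1.86 days

1.86 days


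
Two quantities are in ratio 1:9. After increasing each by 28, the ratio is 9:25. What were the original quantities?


Let A = 1k, B = 9k.
(1k + 28) / (9k + 28) = 9/25
Cross-multiply: 25(1k + 28) = 9(9k + 28)
25k + 700 = 81k + 252
25k - 81k = 252 - 700
-56k = -448
k = -448/-56 = 8
A = 1×8 = 8, B = 9×8 = 72
= A = 8, B = 72

A = 8, B = 72


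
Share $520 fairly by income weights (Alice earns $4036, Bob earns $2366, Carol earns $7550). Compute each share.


Total income = 4036 + 2366 + 7550 = $13952
Alice: $520 × 4036/13952 = $150.42
Bob: $520 × 2366/13952 = $88.18
Carol: $520 × 7550/13952 = $281.39
= Alice: $150.42, Bob: $88.18, Carol: $281.39

Alice: $150.42, Bob: $88.18, Carol: $281.39


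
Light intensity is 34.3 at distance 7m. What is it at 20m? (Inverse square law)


I₁d₁² = I₂d₂²
I₂ = I₁ × (d₁/d₂)²
= 34.3 × (7/20)²
= 34.3 × 49/400
= 1680.7/400
≈ 4.2018

4.2018


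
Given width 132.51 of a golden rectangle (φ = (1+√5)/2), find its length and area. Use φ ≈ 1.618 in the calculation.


φ = (1 + √5) / 2 ≈ 1.618
Length = width × φ = 132.51 × 1.618 = 214.40118
≈ 214.40
Area = width × length = 132.51 × 214.40118 = 28410.3003618 ≈ 28410.30
= Length: 214.40, Area: 28410.30

Length: 214.40, Area: 28410.30


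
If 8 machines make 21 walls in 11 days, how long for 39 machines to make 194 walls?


Days ∝ work / workers, so d₂ = d₁ × (m₁/m₂) × (w₂/w₁)
Workers factor (inverse): 8/39 ≈ 0.2051
Work factor (direct): 194/21 ≈ 9.2381
d₂ = 11 × 8/39 × 194/21 = (11 × 8 × 194) / (39 × 21) = 17072/819
≈ 20.84 days

20.84 days


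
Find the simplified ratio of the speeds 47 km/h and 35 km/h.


Ratio = 47:35
GCD = 1
Simplified = 47:35
Time ratio (same distance) = 35:47
Speed ratio = 47:35

47:35


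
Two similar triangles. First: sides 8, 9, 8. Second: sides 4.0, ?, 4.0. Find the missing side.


Scale factor = 4.0/8 = 0.5
Missing side = 9 × 0.5
= 4.5

4.5


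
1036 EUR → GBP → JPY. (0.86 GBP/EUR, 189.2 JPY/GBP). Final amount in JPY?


Step 1: 1036 EUR × 0.86 = 890.96 GBP
Step 2: 890.96 GBP × 189.2 = 168569.63 JPY
Implied rate EUR→JPY = 0.86 × 189.2 = 162.7120
= 168569.63 JPY

168569.63 JPY


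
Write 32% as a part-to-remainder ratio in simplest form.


32% means 32 parts out of 100; remainder = 68
Part : remainder = 32:68
GCD = 4
= 8:17

8:17


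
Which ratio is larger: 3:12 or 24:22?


3/12 = 0.2500
24/22 = 1.0909
0.2500 < 1.0909, so 3:12 is less
= 24:22

24:22


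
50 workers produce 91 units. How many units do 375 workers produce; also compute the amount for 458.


Direct proportion: y/x = constant
k = 91/50 = 1.8200
y at x=375: k × 375 = 91 × 375 / 50 = 34125/50 = 682.50
y at x=458: k × 458 = 91 × 458 / 50 = 41678/50 = 833.56
= 682.50 and 833.56

682.50 and 833.56


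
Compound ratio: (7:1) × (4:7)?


Compound ratio = (7×4) : (1×7)
= 28:7
GCD = 7
= 4:1

4:1


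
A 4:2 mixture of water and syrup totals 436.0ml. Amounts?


Total parts = 4 + 2 = 6
water: 436.0 × 4/6 = 290.7ml
syrup: 436.0 × 2/6 = 145.3ml
= 290.7ml and 145.3ml

290.7ml and 145.3ml


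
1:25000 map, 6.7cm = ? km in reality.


Real distance = map distance × scale
= 6.7cm × 25000
= 167500 cm = 1675.0 m
= 1.675 km

1.675 km


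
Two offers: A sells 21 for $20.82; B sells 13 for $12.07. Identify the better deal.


Deal A: $20.82/21 = $0.9914/unit
Deal B: $12.07/13 = $0.9285/unit
B is cheaper per unit
= Deal B

Deal B


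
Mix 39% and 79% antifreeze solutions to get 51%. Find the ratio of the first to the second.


Let x parts of 39% mix with y parts of 79%.
39x + 79y = 51(x + y)
39x + 79y = 51x + 51y
x(39 - 51) = y(51 - 79)
x/y = (79 - 51)/(51 - 39) = 28/12
Simplify: 7:3
= 7:3

7:3


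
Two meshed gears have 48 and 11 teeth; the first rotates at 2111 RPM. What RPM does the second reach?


Gear ratio = 48:11 = 48:11
RPM_B = RPM_A × (teeth_A / teeth_B)
= 2111 × (48/11)
= 9211.6 RPM

9211.6 RPM


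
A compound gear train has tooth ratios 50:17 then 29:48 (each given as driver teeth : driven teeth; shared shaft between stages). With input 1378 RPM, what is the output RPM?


Stage 1: RPM_B = RPM_A × t_A/t_B = 1378 × 50/17 = 68900/17 ≈ 4052.94
B and C share a shaft → RPM_C = RPM_B
Stage 2: RPM_D = RPM_C × t_C/t_D = RPM_A × (t_A×t_C)/(t_B×t_D)
Overall ratio = (50×29)/(17×48) = 1450/816
RPM_D = 1378 × 1450/816 = 1998100/816
≈ 2448.65 RPM

2448.65 RPM


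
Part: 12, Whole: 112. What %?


Percentage = (part / whole) × 100
= (12 / 112) × 100
≈ 10.71%

10.71%


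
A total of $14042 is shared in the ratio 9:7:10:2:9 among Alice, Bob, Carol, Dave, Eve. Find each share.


Total parts = 9 + 7 + 10 + 2 + 9 = 37
Alice: 14042 × 9/37 = 3415.62
Bob: 14042 × 7/37 = 2656.59
Carol: 14042 × 10/37 = 3795.14
Dave: 14042 × 2/37 = 759.03
Eve: 14042 × 9/37 = 3415.62
= Alice: $3415.62, Bob: $2656.59, Carol: $3795.14, Dave: $759.03, Eve: $3415.62

Alice: $3415.62, Bob: $2656.59, Carol: $3795.14, Dave: $759.03, Eve: $3415.62


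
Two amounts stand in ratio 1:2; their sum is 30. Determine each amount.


Let A = 1k, B = 2k.
1k + 2k = 30
3k = 30 → k = 30/3 = 10
A = 1×10 = 10, B = 2×10 = 20
= A = 10, B = 20

A = 10, B = 20


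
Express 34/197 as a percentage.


Percentage = (part / whole) × 100
= (34 / 197) × 100
≈ 17.26%

17.26%


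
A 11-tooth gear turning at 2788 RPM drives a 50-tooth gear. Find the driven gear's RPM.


Gear ratio = 11:50 = 11:50
RPM_B = RPM_A × (teeth_A / teeth_B)
= 2788 × (11/50)
= 613.4 RPM

613.4 RPM


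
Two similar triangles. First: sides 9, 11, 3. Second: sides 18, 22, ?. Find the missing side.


Scale factor = 18/9 = 2
Missing side = 3 × 2
= 6.0

6.0


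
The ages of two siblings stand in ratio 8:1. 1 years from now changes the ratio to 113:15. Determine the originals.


Let A = 8k, B = 1k.
(8k + 1) / (1k + 1) = 113/15
Cross-multiply: 15(8k + 1) = 113(1k + 1)
120k + 15 = 113k + 113
120k - 113k = 113 - 15
7k = 98
k = 98/7 = 14
A = 8×14 = 112, B = 1×14 = 14
= A = 112, B = 14

A = 112, B = 14


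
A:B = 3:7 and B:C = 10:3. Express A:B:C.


Match B: multiply A:B by 10 → 30:70
Multiply B:C by 7 → 70:21
Combined: 30:70:21
GCD = 1
= 30:70:21

30:70:21


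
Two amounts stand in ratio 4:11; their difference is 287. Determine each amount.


Let A = 4k, B = 11k.
11k - 4k = 287
7k = 287 → k = 287/7 = 41
A = 4×41 = 164, B = 11×41 = 451
= A = 164, B = 451

A = 164, B = 451


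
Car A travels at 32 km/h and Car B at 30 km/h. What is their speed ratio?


Ratio = 32:30
GCD = 2
Simplified = 16:15
Time ratio (same distance) = 15:16
Speed ratio = 16:15

16:15


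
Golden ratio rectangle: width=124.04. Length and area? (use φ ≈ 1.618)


φ = (1 + √5) / 2 ≈ 1.618
Length = width × φ = 124.04 × 1.618 = 200.69672
≈ 200.70
Area = width × length = 124.04 × 200.69672 = 24894.4211488 ≈ 24894.42
= Length: 200.70, Area: 24894.42

Length: 200.70, Area: 24894.42


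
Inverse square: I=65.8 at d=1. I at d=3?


I₁d₁² = I₂d₂²
I₂ = I₁ × (d₁/d₂)²
= 65.8 × (1/3)²
= 65.8 × 1/9
= 65.8/9
≈ 7.3111

7.3111


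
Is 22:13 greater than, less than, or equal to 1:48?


22/13 = 1.6923
1/48 = 0.0208
1.6923 > 0.0208, so 22:13 is greater
= greater than

greater than


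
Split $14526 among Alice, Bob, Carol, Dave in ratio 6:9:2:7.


Total parts = 6 + 9 + 2 + 7 = 24
Alice: 14526 × 6/24 = 3631.50
Bob: 14526 × 9/24 = 5447.25
Carol: 14526 × 2/24 = 1210.50
Dave: 14526 × 7/24 = 4236.75
= Alice: $3631.50, Bob: $5447.25, Carol: $1210.50, Dave: $4236.75

Alice: $3631.50, Bob: $5447.25, Carol: $1210.50, Dave: $4236.75


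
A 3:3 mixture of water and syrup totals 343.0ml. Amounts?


Total parts = 3 + 3 = 6
water: 343.0 × 3/6 = 171.5ml
syrup: 343.0 × 3/6 = 171.5ml
= 171.5ml and 171.5ml

171.5ml and 171.5ml


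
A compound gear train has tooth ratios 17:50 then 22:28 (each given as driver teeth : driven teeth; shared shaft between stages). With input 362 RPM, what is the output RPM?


Stage 1: RPM_B = RPM_A × t_A/t_B = 362 × 17/50 = 6154/50 = 123.08
B and C share a shaft → RPM_C = RPM_B
Stage 2: RPM_D = RPM_C × t_C/t_D = RPM_A × (t_A×t_C)/(t_B×t_D)
Overall ratio = (17×22)/(50×28) = 374/1400
RPM_D = 362 × 374/1400 = 135388/1400
≈ 96.71 RPM

96.71 RPM


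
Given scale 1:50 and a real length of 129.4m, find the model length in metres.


Model size = real / scale
= 129.4 / 50
= 2.5880 m

2.5880 m


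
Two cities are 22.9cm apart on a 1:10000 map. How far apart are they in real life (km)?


Real distance = map distance × scale
= 22.9cm × 10000
= 229000 cm = 2290.0 m
= 2.290 km

2.290 km


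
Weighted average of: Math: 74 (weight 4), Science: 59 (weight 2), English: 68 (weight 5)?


Numerator = 74×4 + 59×2 + 68×5
= 296 + 118 + 340
= 754
Total weight = 11
Weighted avg = 754/11
= 68.55

68.55


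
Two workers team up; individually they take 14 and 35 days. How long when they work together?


Rate of A = 1/14 per day
Rate of B = 1/35 per day
Combined rate = 1/14 + 1/35 = 49/490 = 0.1000 per day
Days = 1 / combined rate = 490/49
= 10.00 days

10.00 days


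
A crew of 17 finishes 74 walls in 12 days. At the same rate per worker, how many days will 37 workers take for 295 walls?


Days ∝ work / workers, so d₂ = d₁ × (m₁/m₂) × (w₂/w₁)
Workers factor (inverse): 17/37 ≈ 0.4595
Work factor (direct): 295/74 ≈ 3.9865
d₂ = 12 × 17/37 × 295/74 = (12 × 17 × 295) / (37 × 74) = 60180/2738
≈ 21.98 days

21.98 days


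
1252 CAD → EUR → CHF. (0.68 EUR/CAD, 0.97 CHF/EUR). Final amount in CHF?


Step 1: 1252 CAD × 0.68 = 851.36 EUR
Step 2: 851.36 EUR × 0.97 = 825.82 CHF
Implied rate CAD→CHF = 0.68 × 0.97 = 0.6596
= 825.82 CHF

825.82 CHF


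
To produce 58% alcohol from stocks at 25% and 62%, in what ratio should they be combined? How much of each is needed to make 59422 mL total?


Let x parts of 25% mix with y parts of 62%.
25x + 62y = 58(x + y)
25x + 62y = 58x + 58y
x(25 - 58) = y(58 - 62)
x/y = (62 - 58)/(58 - 25) = 4/33
Simplify: 4:33
Total parts = 37; one part = 59422/37 = 1606.00 mL
25% solution: 4×1606.00 = 6424.00 mL
62% solution: 33×1606.00 = 52998.00 mL
= ratio 4:33; 6424.00 mL and 52998.00 mL

ratio 4:33; 6424.00 mL and 52998.00 mL


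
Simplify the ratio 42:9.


GCD(42, 9) = 3
42/3 : 9/3
= 14:3

14:3


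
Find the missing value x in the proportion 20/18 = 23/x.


Cross multiply: 20 × x = 18 × 23
20x = 414
x = 414 / 20
= 20.70

20.70


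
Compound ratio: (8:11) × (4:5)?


Compound ratio = (8×4) : (11×5)
= 32:55
GCD = 1
= 32:55

32:55


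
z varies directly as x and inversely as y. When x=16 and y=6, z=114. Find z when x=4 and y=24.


z = k·x/y
Solve for k using the known point: k = z·y/x = 114×6/16 = 684/16 = 42.7500
Now evaluate at x=4, y=24:
z = k × 4 / 24 = (684 × 4) / (16 × 24) = 2736/384
= 7.1250

7.1250


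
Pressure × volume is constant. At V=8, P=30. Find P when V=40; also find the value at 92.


Inverse proportion: x × y = constant
k = 8 × 30 = 240
At x=40: k/40 = 6.00
At x=92: k/92 = 2.61
= 6.00 and 2.61

6.00 and 2.61


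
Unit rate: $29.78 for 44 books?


Unit rate = total / quantity
= 29.78 / 44
= $0.68 per unit

$0.68 per unit


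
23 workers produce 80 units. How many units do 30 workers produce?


Direct proportion: y/x = constant
k = 80/23 ≈ 3.4783
y₂ = k × 30 = 80 × 30 / 23 = 2400/23
≈ 104.35

104.35


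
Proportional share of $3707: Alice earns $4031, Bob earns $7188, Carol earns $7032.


Total income = 4031 + 7188 + 7032 = $18251
Alice: $3707 × 4031/18251 = $818.75
Bob: $3707 × 7188/18251 = $1459.97
Carol: $3707 × 7032/18251 = $1428.28
= Alice: $818.75, Bob: $1459.97, Carol: $1428.28

Alice: $818.75, Bob: $1459.97, Carol: $1428.28


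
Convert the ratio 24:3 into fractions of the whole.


Total parts = 24 + 3 = 27
First part: 24/27 = 8/9
Second part: 3/27 = 1/9
= 8/9 and 1/9

8/9 and 1/9


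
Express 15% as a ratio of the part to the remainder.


15% means 15 parts out of 100; remainder = 85
Part : remainder = 15:85
GCD = 5
= 3:17

3:17


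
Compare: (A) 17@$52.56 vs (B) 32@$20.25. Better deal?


Deal A: $52.56/17 = $3.0918/unit
Deal B: $20.25/32 = $0.6328/unit
B is cheaper per unit
= Deal B

Deal B


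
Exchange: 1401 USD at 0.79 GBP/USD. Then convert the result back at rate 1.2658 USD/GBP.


Amount × rate = 1401 × 0.79 = 1106.79 GBP
Round-trip: 1106.79 × 1.2658 = 1400.97 USD
= 1106.79 GBP, then 1400.97 USD

1106.79 GBP, then 1400.97 USD


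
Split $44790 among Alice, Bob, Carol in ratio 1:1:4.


Total parts = 1 + 1 + 4 = 6
Alice: 44790 × 1/6 = 7465.00
Bob: 44790 × 1/6 = 7465.00
Carol: 44790 × 4/6 = 29860.00
= Alice: $7465.00, Bob: $7465.00, Carol: $29860.00

Alice: $7465.00, Bob: $7465.00, Carol: $29860.00


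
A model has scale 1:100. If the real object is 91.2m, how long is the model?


Model size = real / scale
= 91.2 / 100
= 0.9120 m

0.9120 m


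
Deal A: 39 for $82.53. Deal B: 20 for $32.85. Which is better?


Deal A: $82.53/39 = $2.1162/unit
Deal B: $32.85/20 = $1.6425/unit
B is cheaper per unit
= Deal B

Deal B


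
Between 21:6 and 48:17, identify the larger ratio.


21/6 = 3.5000
48/17 = 2.8235
3.5000 > 2.8235, so 21:6 is greater
= 21:6

21:6


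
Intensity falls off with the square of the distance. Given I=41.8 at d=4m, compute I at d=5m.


I₁d₁² = I₂d₂²
I₂ = I₁ × (d₁/d₂)²
= 41.8 × (4/5)²
= 41.8 × 16/25
= 668.8/25
= 26.7520

26.7520


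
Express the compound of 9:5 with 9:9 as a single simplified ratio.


Compound ratio = (9×9) : (5×9)
= 81:45
GCD = 9
= 9:5

9:5


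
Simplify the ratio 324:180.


GCD(324, 180) = 36
324/36 : 180/36
= 9:5

9:5


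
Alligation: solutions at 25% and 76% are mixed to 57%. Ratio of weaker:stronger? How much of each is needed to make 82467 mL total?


Let x parts of 25% mix with y parts of 76%.
25x + 76y = 57(x + y)
25x + 76y = 57x + 57y
x(25 - 57) = y(57 - 76)
x/y = (76 - 57)/(57 - 25) = 19/32
Simplify: 19:32
Total parts = 51; one part = 82467/51 = 1617.00 mL
25% solution: 19×1617.00 = 30723.00 mL
76% solution: 32×1617.00 = 51744.00 mL
= ratio 19:32; 30723.00 mL and 51744.00 mL

ratio 19:32; 30723.00 mL and 51744.00 mL


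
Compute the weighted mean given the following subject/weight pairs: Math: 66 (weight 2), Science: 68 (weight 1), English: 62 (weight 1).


Numerator = 66×2 + 68×1 + 62×1
= 132 + 68 + 62
= 262
Total weight = 4
Weighted avg = 262/4
= 65.50

65.50


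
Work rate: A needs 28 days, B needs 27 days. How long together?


Rate of A = 1/28 per day
Rate of B = 1/27 per day
Combined rate = 1/28 + 1/27 = 55/756 ≈ 0.0728 per day
Days = 1 / combined rate = 756/55
≈ 13.75 days

13.75 days


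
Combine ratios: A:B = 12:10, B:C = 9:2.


Match B: multiply A:B by 9 → 108:90
Multiply B:C by 10 → 90:20
Combined: 108:90:20
GCD = 2
= 54:45:10

54:45:10


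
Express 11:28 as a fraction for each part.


Total parts = 11 + 28 = 39
First part: 11/39 = 11/39
Second part: 28/39 = 28/39
= 11/39 and 28/39

11/39 and 28/39


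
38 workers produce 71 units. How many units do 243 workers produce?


Direct proportion: y/x = constant
k = 71/38 ≈ 1.8684
y₂ = k × 243 = 71 × 243 / 38 = 17253/38
≈ 454.03

454.03


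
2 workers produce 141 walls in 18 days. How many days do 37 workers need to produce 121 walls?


Days ∝ work / workers, so d₂ = d₁ × (m₁/m₂) × (w₂/w₁)
Workers factor (inverse): 2/37 ≈ 0.0541
Work factor (direct): 121/141 ≈ 0.8582
d₂ = 18 × 2/37 × 121/141 = (18 × 2 × 121) / (37 × 141) = 4356/5217
≈ 0.83 days

0.83 days


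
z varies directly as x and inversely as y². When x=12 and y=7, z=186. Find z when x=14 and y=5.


z = k·x/y²
Solve for k using the known point: k = z·y²/x = 186×49/12 = 9114/12 = 759.5000
Now evaluate at x=14, y=5:
z = k × 14 / 25 = (9114 × 14) / (12 × 25) = 127596/300
= 425.3200

425.3200


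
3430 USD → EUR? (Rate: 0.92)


Amount × rate = 3430 × 0.92
= 3155.60 EUR

3155.60 EUR


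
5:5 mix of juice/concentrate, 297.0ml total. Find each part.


Total parts = 5 + 5 = 10
juice: 297.0 × 5/10 = 148.5ml
concentrate: 297.0 × 5/10 = 148.5ml
= 148.5ml and 148.5ml

148.5ml and 148.5ml


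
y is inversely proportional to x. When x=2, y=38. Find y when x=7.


Inverse proportion: x × y = constant
k = 2 × 38 = 76
y₂ = k / 7 = 76 / 7
= 10.86

10.86
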